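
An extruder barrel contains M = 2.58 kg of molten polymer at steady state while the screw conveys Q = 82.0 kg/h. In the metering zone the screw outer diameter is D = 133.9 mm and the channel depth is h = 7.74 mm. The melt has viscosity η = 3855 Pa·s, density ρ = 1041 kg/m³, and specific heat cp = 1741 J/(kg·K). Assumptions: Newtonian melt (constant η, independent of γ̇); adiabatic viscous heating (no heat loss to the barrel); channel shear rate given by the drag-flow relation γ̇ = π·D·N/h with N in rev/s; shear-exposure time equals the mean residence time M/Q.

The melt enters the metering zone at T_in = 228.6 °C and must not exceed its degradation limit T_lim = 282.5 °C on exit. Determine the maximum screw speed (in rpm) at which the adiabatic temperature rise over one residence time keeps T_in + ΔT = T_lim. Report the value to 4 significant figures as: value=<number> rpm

value=16.51 rpm

Q_s = Q / 3600 = 82.0 / 3600 = 0.0227778 kg/s
t_res = M / Q_s = 2.58 / 0.0227778 = 113.268 s
Convert to metres: D = 0.1339 m, h = 0.00774 m
ΔT_a = T_lim − T_in = 282.5 − 228.6 = 53.9 K
γ̇_max² = ΔT_a·ρ·cp / (η·t_res) = [53.9 × 1041 × 1741] / [3855 × 113.268] = 223.72 s⁻²
γ̇_max = √223.72 = 14.9573 s⁻¹
N_max = γ̇_max·h / (π·D) = 14.9573 · 0.00774 / (π · 0.1339) = 0.275209 rev/s = 16.5126 rpm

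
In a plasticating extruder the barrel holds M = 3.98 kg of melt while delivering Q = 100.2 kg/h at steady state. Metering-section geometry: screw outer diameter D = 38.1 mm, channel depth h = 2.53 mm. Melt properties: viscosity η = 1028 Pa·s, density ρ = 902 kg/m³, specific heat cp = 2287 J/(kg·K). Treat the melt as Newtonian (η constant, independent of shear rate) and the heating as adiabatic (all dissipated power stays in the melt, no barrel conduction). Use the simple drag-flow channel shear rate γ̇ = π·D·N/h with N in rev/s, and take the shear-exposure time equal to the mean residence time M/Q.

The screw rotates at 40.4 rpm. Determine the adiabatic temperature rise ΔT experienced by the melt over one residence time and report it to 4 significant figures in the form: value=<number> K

Throughput in SI: Q_s = 100.2 kg/h ÷ 3600 s/h = 0.0278333 kg/s
t_res = M / Q_s = 3.98 / 0.0278333 = 142.994 s
Convert to SI: D = 0.0381 m, h = 0.00253 m, N = 40.4/60 = 0.673333 rev/s
Shear rate: γ̇ = πDN/h = π·0.0381·0.673333/0.00253 = 31.8555 s⁻¹
ΔT = η·γ̇²·t_res/(ρ·cp) = [1028 × 31.8555² × 142.994] / [902 × 2287] = 72.3115 K

value=72.31 K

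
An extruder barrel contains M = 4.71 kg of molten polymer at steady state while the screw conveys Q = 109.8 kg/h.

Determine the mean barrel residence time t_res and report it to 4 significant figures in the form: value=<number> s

Q_s = Q / 3600 = 109.8 / 3600 = 0.0305 kg/s
Mean residence time: t_res = M/Q_s = 4.71 kg / 0.0305 kg/s = 154.426 s

value=154.4 s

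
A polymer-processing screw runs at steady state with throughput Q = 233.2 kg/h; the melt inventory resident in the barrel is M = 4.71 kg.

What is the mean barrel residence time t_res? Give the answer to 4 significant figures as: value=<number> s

Throughput in SI: Q_s = 233.2 kg/h ÷ 3600 s/h = 0.0647778 kg/s
t_res = M / Q_s = 4.71 ÷ 0.0647778 = 72.7101 s

value=72.71 s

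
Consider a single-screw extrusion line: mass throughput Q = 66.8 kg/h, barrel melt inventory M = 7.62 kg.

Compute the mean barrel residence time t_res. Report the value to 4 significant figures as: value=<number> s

Q_s = Q / 3600 = 66.8 / 3600 = 0.0185556 kg/s
t_res = M / Q_s = 7.62 / 0.0185556 = 410.659 s

value=410.7 s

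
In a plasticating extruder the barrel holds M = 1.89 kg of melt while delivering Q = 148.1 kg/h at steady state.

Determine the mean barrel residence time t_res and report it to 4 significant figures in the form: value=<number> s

value=45.94 s

Convert throughput: Q = 148.1 kg/h = 148.1/3600 = 0.0411389 kg/s
Mean residence time: t_res = M/Q_s = 1.89 kg / 0.0411389 kg/s = 45.9419 s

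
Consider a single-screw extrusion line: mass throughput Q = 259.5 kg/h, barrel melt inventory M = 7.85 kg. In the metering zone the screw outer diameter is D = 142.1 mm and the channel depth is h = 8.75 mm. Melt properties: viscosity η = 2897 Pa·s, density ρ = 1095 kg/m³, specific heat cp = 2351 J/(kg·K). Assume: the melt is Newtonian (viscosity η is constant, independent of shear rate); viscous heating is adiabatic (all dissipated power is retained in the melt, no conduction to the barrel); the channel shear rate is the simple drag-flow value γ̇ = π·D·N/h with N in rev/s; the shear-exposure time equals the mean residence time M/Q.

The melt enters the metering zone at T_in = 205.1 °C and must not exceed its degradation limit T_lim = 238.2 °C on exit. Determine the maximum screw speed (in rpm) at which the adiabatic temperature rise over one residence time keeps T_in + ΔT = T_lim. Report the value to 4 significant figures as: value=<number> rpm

value=19.33 rpm

Convert throughput: Q = 259.5 kg/h = 259.5/3600 = 0.0720833 kg/s
t_res = M / Q_s = 7.85 / 0.0720833 = 108.902 s
D = 142.1 mm = 0.1421 m;  h = 8.75 mm = 0.00875 m
Allowable rise: ΔT_a = T_lim − T_in = 238.2 − 205.1 = 33.1 K
γ̇_max² = ΔT_a·ρ·cp / (η·t_res) = [33.1 × 1095 × 2351] / [2897 × 108.902] = 270.092 s⁻²
γ̇_max = √270.092 = 16.4345 s⁻¹
N_max = γ̇_max h / (πD) = 16.4345·0.00875/(π·0.1421) = 0.322122 rev/s → ×60 = 19.3273 rpm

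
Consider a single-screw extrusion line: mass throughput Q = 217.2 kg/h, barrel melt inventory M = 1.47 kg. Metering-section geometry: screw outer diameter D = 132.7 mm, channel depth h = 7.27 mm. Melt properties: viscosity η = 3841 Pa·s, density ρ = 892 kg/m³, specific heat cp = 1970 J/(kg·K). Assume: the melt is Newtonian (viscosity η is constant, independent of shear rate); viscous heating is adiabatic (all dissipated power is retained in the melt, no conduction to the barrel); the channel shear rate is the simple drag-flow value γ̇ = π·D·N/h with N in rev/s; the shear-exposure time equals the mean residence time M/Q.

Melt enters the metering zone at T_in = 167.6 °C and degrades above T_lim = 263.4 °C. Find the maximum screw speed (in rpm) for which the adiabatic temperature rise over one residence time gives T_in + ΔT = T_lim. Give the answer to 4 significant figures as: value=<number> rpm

Q_s = Q / 3600 = 217.2 / 3600 = 0.0603333 kg/s
Mean residence time: t_res = M/Q_s = 1.47 kg / 0.0603333 kg/s = 24.3646 s
Geometry in SI: D = 132.7 mm → 0.1327 m, h = 7.27 mm → 0.00727 m
Allowable rise: ΔT_a = T_lim − T_in = 263.4 − 167.6 = 95.8 K
Invert ΔT = ηγ̇²t_res/(ρcp) for γ̇: γ̇_max² = ΔT_a ρ cp / (η t_res) = 95.8·892·1970 / (3841·24.3646) = 1798.84 s⁻²
γ̇_max = √1798.84 = 42.4127 s⁻¹
N_max = γ̇_max·h / (π·D) = 42.4127 · 0.00727 / (π · 0.1327) = 0.739622 rev/s = 44.3773 rpm

value=44.38 rpm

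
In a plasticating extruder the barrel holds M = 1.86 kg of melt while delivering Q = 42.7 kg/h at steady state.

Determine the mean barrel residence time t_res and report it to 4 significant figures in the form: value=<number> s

value=156.8 s

Q_s = Q / 3600 = 42.7 / 3600 = 0.0118611 kg/s
t_res = M / Q_s = 1.86 / 0.0118611 = 156.815 s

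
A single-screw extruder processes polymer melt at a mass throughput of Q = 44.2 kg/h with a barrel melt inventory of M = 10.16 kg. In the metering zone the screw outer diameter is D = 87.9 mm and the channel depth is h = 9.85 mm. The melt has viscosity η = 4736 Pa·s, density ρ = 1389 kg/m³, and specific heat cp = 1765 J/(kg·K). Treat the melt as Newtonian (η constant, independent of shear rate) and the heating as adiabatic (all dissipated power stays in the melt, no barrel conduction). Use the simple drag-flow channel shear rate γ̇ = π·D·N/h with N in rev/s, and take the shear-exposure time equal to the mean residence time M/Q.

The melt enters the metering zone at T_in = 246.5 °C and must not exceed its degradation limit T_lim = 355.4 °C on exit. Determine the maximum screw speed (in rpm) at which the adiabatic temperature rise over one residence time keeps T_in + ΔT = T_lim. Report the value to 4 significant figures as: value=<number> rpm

value=17.66 rpm

Q_s = Q / 3600 = 44.2 / 3600 = 0.0122778 kg/s
t_res = M / Q_s = 10.16 / 0.0122778 = 827.511 s
Geometry in SI: D = 87.9 mm → 0.0879 m, h = 9.85 mm → 0.00985 m
Allowable rise: ΔT_a = T_lim − T_in = 355.4 − 246.5 = 108.9 K
γ̇_max² = ΔT_a·ρ·cp / (η·t_res) = [108.9 × 1389 × 1765] / [4736 × 827.511] = 68.1223 s⁻²
Take the square root: γ̇_max = √(68.1223) = 8.25362 s⁻¹
N_max = γ̇_max h / (πD) = 8.25362·0.00985/(π·0.0879) = 0.294403 rev/s → ×60 = 17.6642 rpm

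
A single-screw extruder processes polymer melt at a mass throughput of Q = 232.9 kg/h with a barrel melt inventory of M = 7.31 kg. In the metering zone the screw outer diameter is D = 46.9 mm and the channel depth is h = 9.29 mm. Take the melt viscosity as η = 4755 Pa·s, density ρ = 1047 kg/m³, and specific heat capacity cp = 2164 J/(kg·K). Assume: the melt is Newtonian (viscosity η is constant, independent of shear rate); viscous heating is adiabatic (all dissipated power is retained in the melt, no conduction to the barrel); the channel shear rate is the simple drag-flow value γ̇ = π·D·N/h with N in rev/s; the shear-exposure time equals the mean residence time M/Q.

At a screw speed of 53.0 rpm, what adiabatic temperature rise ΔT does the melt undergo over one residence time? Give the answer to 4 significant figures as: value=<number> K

Convert throughput: Q = 232.9 kg/h = 232.9/3600 = 0.0646944 kg/s
t_res = M / Q_s = 7.31 ÷ 0.0646944 = 112.993 s
Geometry in metres: D = 46.9 mm → 0.0469 m, h = 9.29 mm → 0.00929 m; screw speed N = 53.0 rpm = 0.883333 rev/s
γ̇ = π·D·N / h = π · 0.0469 · 0.883333 / 0.00929 = 14.0098 s⁻¹
ΔT = η·γ̇²·t_res/(ρ·cp) = [4755 × 14.0098² × 112.993] / [1047 × 2164] = 46.5436 K

value=46.54 K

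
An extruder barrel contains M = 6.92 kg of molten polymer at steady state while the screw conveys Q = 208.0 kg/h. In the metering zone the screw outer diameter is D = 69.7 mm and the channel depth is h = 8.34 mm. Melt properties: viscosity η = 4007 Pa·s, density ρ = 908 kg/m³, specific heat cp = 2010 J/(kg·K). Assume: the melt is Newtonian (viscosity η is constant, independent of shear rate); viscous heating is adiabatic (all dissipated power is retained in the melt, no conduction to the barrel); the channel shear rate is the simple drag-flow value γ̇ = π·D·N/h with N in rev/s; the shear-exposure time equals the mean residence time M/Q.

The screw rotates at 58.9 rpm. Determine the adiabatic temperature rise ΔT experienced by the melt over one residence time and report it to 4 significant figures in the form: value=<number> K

Q_s = Q / 3600 = 208.0 / 3600 = 0.0577778 kg/s
t_res = M / Q_s = 6.92 / 0.0577778 = 119.769 s
Convert to SI: D = 0.0697 m, h = 0.00834 m, N = 58.9/60 = 0.981667 rev/s
γ̇ = π D N / h = (π)(0.0697)(0.981667) / 0.00834 = 25.7739 s⁻¹
ΔT = η·γ̇²·t_res / (ρ·cp) = 4007 · (25.7739)² · 119.769 / (908 · 2010) = 174.68 K

value=174.7 K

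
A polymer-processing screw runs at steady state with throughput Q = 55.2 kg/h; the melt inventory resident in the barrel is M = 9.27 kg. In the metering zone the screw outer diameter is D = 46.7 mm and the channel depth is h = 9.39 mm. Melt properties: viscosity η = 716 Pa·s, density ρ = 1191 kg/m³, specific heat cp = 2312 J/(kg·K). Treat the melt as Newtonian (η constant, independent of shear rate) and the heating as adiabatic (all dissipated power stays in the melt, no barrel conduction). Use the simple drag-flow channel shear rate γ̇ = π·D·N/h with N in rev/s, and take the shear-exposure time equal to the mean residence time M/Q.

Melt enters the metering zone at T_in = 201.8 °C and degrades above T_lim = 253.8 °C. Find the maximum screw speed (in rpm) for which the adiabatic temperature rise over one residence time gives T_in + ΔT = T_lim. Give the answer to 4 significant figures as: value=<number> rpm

Convert throughput: Q = 55.2 kg/h = 55.2/3600 = 0.0153333 kg/s
t_res = M / Q_s = 9.27 ÷ 0.0153333 = 604.565 s
Geometry in SI: D = 46.7 mm → 0.0467 m, h = 9.39 mm → 0.00939 m
Allowable rise: ΔT_a = T_lim − T_in = 253.8 − 201.8 = 52 K
Invert ΔT = ηγ̇²t_res/(ρcp) for γ̇: γ̇_max² = ΔT_a ρ cp / (η t_res) = 52·1191·2312 / (716·604.565) = 330.786 s⁻²
Take the square root: γ̇_max = √(330.786) = 18.1875 s⁻¹
Solve γ̇ = πDN/h for N: N_max = γ̇_max·h/(π·D) = 18.1875 × 0.00939 / (π × 0.0467) = 1.16405 rev/s = 69.8431 rpm

value=69.84 rpm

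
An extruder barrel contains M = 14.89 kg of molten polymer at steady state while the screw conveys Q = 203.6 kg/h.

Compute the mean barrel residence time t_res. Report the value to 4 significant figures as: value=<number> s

value=263.3 s

Convert throughput: Q = 203.6 kg/h = 203.6/3600 = 0.0565556 kg/s
t_res = M / Q_s = 14.89 / 0.0565556 = 263.281 s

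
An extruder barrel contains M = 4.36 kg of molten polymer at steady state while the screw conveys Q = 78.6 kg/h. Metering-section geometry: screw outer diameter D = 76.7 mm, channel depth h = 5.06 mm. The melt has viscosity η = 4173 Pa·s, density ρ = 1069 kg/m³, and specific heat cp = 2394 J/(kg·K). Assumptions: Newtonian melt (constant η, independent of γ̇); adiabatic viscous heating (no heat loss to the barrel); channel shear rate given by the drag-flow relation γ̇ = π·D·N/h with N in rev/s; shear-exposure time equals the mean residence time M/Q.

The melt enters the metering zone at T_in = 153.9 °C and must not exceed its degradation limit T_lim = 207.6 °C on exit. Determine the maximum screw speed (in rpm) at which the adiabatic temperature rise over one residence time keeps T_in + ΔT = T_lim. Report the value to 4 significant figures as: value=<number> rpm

Q_s = Q / 3600 = 78.6 / 3600 = 0.0218333 kg/s
t_res = M / Q_s = 4.36 ÷ 0.0218333 = 199.695 s
D = 76.7 mm = 0.0767 m;  h = 5.06 mm = 0.00506 m
ΔT_a = T_lim − T_in = 207.6 − 153.9 = 53.7 K
γ̇_max² = ΔT_a·ρ·cp / (η·t_res) = [53.7 × 1069 × 2394] / [4173 × 199.695] = 164.915 s⁻²
γ̇_max = sqrt(164.915) = 12.8419 s⁻¹
N_max = γ̇_max·h / (π·D) = 12.8419 · 0.00506 / (π · 0.0767) = 0.269672 rev/s = 16.1803 rpm

value=16.18 rpm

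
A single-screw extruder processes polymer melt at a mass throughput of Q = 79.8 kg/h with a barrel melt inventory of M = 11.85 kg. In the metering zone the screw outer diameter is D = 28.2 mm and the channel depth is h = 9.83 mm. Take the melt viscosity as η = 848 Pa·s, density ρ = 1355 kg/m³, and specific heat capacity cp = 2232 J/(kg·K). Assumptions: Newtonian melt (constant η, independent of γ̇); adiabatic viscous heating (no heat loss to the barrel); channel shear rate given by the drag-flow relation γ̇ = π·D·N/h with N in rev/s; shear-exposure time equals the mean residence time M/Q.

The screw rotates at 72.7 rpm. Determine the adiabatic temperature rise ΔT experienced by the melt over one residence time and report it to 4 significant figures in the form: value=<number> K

Convert throughput: Q = 79.8 kg/h = 79.8/3600 = 0.0221667 kg/s
t_res = M / Q_s = 11.85 / 0.0221667 = 534.586 s
Geometry in metres: D = 28.2 mm → 0.0282 m, h = 9.83 mm → 0.00983 m; screw speed N = 72.7 rpm = 1.21167 rev/s
Shear rate: γ̇ = πDN/h = π·0.0282·1.21167/0.00983 = 10.9202 s⁻¹
ΔT = η·γ̇²·t_res/(ρ·cp) = [848 × 10.9202² × 534.586] / [1355 × 2232] = 17.8747 K

value=17.87 K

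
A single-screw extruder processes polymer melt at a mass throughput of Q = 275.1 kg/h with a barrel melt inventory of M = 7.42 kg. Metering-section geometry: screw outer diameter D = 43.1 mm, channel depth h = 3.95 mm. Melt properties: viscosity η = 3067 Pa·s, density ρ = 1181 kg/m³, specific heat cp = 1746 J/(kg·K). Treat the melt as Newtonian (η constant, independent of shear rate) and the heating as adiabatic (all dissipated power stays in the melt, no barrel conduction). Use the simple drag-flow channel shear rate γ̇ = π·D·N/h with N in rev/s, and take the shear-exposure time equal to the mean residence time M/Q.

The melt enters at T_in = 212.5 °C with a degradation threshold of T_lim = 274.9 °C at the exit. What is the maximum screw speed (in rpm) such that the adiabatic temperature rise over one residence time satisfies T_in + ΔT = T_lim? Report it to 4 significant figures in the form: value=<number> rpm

Q_s = Q / 3600 = 275.1 / 3600 = 0.0764167 kg/s
t_res = M / Q_s = 7.42 ÷ 0.0764167 = 97.0992 s
Geometry in SI: D = 43.1 mm → 0.0431 m, h = 3.95 mm → 0.00395 m
ΔT_a = T_lim − T_in = 274.9 °C − 212.5 °C = 62.4 K
γ̇_max² = ΔT_a·ρ·cp / (η·t_res) = [62.4 × 1181 × 1746] / [3067 × 97.0992] = 432.065 s⁻²
γ̇_max = sqrt(432.065) = 20.7862 s⁻¹
N_max = γ̇_max·h / (π·D) = 20.7862 · 0.00395 / (π · 0.0431) = 0.60638 rev/s = 36.3828 rpm

value=36.38 rpm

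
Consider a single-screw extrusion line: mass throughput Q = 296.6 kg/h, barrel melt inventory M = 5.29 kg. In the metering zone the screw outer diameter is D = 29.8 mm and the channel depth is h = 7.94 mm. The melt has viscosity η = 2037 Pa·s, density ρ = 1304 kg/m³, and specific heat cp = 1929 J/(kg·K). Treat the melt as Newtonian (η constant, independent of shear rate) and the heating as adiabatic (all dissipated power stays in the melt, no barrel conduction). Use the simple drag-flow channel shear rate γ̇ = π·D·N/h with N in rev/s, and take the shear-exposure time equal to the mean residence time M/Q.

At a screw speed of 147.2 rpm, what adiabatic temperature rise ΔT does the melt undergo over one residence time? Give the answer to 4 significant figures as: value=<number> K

value=43.51 K

Q_s = Q / 3600 = 296.6 / 3600 = 0.0823889 kg/s
t_res = M / Q_s = 5.29 ÷ 0.0823889 = 64.2077 s
Geometry in metres: D = 29.8 mm → 0.0298 m, h = 7.94 mm → 0.00794 m; screw speed N = 147.2 rpm = 2.45333 rev/s
Shear rate: γ̇ = πDN/h = π·0.0298·2.45333/0.00794 = 28.9269 s⁻¹
Adiabatic rise: ΔT = η γ̇² t_res / (ρ cp) = 2037·(28.9269)²·64.2077 / (1304·1929) = 43.5084 K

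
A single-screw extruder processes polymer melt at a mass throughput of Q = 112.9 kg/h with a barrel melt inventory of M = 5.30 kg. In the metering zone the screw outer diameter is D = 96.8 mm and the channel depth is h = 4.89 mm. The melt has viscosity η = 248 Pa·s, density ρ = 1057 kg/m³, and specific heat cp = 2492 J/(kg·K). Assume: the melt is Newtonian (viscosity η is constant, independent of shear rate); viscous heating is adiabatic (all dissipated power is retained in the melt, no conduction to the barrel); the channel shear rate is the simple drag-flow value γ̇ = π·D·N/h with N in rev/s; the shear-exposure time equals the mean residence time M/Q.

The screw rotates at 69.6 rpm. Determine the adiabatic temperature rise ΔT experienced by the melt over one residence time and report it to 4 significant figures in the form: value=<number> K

Q_s = Q / 3600 = 112.9 / 3600 = 0.0313611 kg/s
t_res = M / Q_s = 5.30 ÷ 0.0313611 = 168.999 s
Geometry in metres: D = 96.8 mm → 0.0968 m, h = 4.89 mm → 0.00489 m; screw speed N = 69.6 rpm = 1.16 rev/s
γ̇ = π·D·N / h = π · 0.0968 · 1.16 / 0.00489 = 72.1397 s⁻¹
ΔT = η·γ̇²·t_res/(ρ·cp) = [248 × 72.1397² × 168.999] / [1057 × 2492] = 82.806 K

value=82.81 K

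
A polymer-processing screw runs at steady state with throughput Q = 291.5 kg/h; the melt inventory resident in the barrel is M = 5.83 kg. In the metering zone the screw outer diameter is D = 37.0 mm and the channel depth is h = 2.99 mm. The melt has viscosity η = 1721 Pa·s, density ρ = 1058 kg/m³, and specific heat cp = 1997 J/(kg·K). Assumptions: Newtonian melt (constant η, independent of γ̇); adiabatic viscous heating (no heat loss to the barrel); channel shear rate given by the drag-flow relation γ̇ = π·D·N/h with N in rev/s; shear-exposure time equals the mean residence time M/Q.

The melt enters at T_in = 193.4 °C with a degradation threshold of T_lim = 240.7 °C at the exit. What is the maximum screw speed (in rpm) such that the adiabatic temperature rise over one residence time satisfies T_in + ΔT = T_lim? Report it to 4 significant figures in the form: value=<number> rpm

value=43.83 rpm

Throughput in SI: Q_s = 291.5 kg/h ÷ 3600 s/h = 0.0809722 kg/s
t_res = M / Q_s = 5.83 ÷ 0.0809722 = 72 s
Geometry in SI: D = 37.0 mm → 0.037 m, h = 2.99 mm → 0.00299 m
Allowable rise: ΔT_a = T_lim − T_in = 240.7 − 193.4 = 47.3 K
γ̇_max² = ΔT_a·ρ·cp / (η·t_res) = [47.3 × 1058 × 1997] / [1721 × 72] = 806.513 s⁻²
Take the square root: γ̇_max = √(806.513) = 28.3992 s⁻¹
Solve γ̇ = πDN/h for N: N_max = γ̇_max·h/(π·D) = 28.3992 × 0.00299 / (π × 0.037) = 0.730509 rev/s = 43.8305 rpm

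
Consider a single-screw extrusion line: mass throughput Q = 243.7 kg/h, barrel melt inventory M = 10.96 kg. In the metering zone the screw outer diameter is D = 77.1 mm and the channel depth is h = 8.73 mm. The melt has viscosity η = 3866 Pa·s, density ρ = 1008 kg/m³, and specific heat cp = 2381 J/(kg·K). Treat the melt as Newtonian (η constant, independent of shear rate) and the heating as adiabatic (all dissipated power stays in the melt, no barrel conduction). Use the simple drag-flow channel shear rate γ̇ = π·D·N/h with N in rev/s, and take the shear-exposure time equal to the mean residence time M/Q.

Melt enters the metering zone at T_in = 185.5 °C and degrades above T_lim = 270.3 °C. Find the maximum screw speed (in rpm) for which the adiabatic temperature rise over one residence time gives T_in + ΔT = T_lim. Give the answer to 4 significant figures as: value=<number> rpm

Convert throughput: Q = 243.7 kg/h = 243.7/3600 = 0.0676944 kg/s
t_res = M / Q_s = 10.96 / 0.0676944 = 161.904 s
Convert to metres: D = 0.0771 m, h = 0.00873 m
ΔT_a = T_lim − T_in = 270.3 − 185.5 = 84.8 K
Invert ΔT = ηγ̇²t_res/(ρcp) for γ̇: γ̇_max² = ΔT_a ρ cp / (η t_res) = 84.8·1008·2381 / (3866·161.904) = 325.159 s⁻²
γ̇_max = sqrt(325.159) = 18.0322 s⁻¹
Solve γ̇ = πDN/h for N: N_max = γ̇_max·h/(π·D) = 18.0322 × 0.00873 / (π × 0.0771) = 0.649917 rev/s = 38.995 rpm

value=39.00 rpm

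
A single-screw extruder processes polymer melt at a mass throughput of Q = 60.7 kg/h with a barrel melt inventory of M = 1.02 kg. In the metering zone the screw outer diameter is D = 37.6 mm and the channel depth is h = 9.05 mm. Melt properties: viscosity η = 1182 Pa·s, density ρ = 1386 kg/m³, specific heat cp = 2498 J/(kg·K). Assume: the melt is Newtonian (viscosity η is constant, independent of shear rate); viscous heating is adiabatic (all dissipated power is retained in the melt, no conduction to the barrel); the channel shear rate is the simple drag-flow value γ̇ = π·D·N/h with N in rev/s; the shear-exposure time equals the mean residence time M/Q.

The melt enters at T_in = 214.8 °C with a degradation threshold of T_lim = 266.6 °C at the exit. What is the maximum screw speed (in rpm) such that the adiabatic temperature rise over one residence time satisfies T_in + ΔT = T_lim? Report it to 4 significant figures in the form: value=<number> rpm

value=230.2 rpm

Convert throughput: Q = 60.7 kg/h = 60.7/3600 = 0.0168611 kg/s
Mean residence time: t_res = M/Q_s = 1.02 kg / 0.0168611 kg/s = 60.4942 s
Geometry in SI: D = 37.6 mm → 0.0376 m, h = 9.05 mm → 0.00905 m
Allowable rise: ΔT_a = T_lim − T_in = 266.6 − 214.8 = 51.8 K
γ̇_max² = ΔT_a·ρ·cp / (η·t_res) = [51.8 × 1386 × 2498] / [1182 × 60.4942] = 2508.15 s⁻²
Take the square root: γ̇_max = √(2508.15) = 50.0815 s⁻¹
Solve γ̇ = πDN/h for N: N_max = γ̇_max·h/(π·D) = 50.0815 × 0.00905 / (π × 0.0376) = 3.83697 rev/s = 230.218 rpm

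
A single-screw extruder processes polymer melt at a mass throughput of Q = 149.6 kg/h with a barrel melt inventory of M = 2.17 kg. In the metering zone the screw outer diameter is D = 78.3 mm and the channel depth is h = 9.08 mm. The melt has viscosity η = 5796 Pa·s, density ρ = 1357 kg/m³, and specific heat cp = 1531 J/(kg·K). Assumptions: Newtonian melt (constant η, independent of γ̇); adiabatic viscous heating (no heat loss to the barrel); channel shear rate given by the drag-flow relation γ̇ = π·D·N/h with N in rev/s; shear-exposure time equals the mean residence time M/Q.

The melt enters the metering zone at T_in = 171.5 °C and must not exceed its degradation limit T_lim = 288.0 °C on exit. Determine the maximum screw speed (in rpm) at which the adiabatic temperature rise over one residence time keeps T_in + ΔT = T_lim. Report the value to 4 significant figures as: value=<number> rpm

Convert throughput: Q = 149.6 kg/h = 149.6/3600 = 0.0415556 kg/s
t_res = M / Q_s = 2.17 ÷ 0.0415556 = 52.2193 s
Convert to metres: D = 0.0783 m, h = 0.00908 m
Allowable rise: ΔT_a = T_lim − T_in = 288.0 − 171.5 = 116.5 K
γ̇_max² = ΔT_a·ρ·cp/(η·t_res) = 116.5·1357·1531/(5796·52.2193) = 799.691 s⁻²
Take the square root: γ̇_max = √(799.691) = 28.2788 s⁻¹
N_max = γ̇_max·h / (π·D) = 28.2788 · 0.00908 / (π · 0.0783) = 1.04384 rev/s = 62.6306 rpm

value=62.63 rpm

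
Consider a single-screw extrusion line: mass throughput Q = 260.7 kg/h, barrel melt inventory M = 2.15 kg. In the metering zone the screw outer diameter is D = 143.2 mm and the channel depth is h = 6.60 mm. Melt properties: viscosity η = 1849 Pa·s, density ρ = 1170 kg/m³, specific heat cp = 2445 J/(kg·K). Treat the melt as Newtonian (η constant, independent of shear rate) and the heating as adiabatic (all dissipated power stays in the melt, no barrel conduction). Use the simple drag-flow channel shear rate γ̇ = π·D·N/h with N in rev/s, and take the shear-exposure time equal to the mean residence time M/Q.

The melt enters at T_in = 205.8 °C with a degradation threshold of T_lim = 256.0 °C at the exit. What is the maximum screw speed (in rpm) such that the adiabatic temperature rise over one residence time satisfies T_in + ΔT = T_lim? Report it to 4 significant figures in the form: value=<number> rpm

Q_s = Q / 3600 = 260.7 / 3600 = 0.0724167 kg/s
t_res = M / Q_s = 2.15 ÷ 0.0724167 = 29.6893 s
Geometry in SI: D = 143.2 mm → 0.1432 m, h = 6.60 mm → 0.0066 m
ΔT_a = T_lim − T_in = 256.0 − 205.8 = 50.2 K
γ̇_max² = ΔT_a·ρ·cp/(η·t_res) = 50.2·1170·2445/(1849·29.6893) = 2615.96 s⁻²
γ̇_max = √2615.96 = 51.1465 s⁻¹
Solve γ̇ = πDN/h for N: N_max = γ̇_max·h/(π·D) = 51.1465 × 0.0066 / (π × 0.1432) = 0.750355 rev/s = 45.0213 rpm

value=45.02 rpm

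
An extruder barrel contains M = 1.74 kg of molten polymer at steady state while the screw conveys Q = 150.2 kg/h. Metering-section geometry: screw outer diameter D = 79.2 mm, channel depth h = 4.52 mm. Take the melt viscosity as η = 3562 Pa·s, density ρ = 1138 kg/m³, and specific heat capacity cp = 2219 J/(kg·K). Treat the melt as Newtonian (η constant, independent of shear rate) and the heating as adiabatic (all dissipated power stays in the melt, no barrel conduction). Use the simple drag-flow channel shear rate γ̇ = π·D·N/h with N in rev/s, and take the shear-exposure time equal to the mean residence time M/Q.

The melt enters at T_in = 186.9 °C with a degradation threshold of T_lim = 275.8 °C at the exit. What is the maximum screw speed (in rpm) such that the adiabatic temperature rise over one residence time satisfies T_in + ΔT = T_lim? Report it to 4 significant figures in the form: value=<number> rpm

value=42.37 rpm

Throughput in SI: Q_s = 150.2 kg/h ÷ 3600 s/h = 0.0417222 kg/s
t_res = M / Q_s = 1.74 / 0.0417222 = 41.7044 s
Geometry in SI: D = 79.2 mm → 0.0792 m, h = 4.52 mm → 0.00452 m
ΔT_a = T_lim − T_in = 275.8 − 186.9 = 88.9 K
γ̇_max² = ΔT_a·ρ·cp/(η·t_res) = 88.9·1138·2219/(3562·41.7044) = 1511.21 s⁻²
γ̇_max = √1511.21 = 38.8743 s⁻¹
N_max = γ̇_max h / (πD) = 38.8743·0.00452/(π·0.0792) = 0.706198 rev/s → ×60 = 42.3719 rpm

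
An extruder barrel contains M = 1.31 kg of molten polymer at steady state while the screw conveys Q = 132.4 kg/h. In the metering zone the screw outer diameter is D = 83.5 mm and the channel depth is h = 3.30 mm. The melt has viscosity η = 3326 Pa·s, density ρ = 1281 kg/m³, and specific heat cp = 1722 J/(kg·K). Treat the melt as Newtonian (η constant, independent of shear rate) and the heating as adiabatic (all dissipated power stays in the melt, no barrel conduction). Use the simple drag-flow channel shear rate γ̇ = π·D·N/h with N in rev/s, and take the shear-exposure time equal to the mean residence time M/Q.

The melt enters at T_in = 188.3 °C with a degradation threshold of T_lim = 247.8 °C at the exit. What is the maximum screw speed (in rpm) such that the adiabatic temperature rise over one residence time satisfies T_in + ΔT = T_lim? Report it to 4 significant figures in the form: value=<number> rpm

value=25.12 rpm

Convert throughput: Q = 132.4 kg/h = 132.4/3600 = 0.0367778 kg/s
t_res = M / Q_s = 1.31 / 0.0367778 = 35.6193 s
Geometry in SI: D = 83.5 mm → 0.0835 m, h = 3.30 mm → 0.0033 m
ΔT_a = T_lim − T_in = 247.8 − 188.3 = 59.5 K
γ̇_max² = ΔT_a·ρ·cp / (η·t_res) = [59.5 × 1281 × 1722] / [3326 × 35.6193] = 1107.88 s⁻²
Take the square root: γ̇_max = √(1107.88) = 33.2848 s⁻¹
N_max = γ̇_max·h / (π·D) = 33.2848 · 0.0033 / (π · 0.0835) = 0.418719 rev/s = 25.1232 rpm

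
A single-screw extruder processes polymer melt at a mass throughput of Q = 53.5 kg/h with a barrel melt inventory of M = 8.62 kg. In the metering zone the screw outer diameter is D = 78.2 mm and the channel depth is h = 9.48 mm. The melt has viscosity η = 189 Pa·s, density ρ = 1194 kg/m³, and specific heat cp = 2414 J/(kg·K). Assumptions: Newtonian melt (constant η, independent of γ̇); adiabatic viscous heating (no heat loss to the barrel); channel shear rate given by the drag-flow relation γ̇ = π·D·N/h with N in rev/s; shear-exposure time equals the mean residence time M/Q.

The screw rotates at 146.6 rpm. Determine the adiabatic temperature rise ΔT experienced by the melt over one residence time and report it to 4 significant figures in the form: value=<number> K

value=152.5 K

Throughput in SI: Q_s = 53.5 kg/h ÷ 3600 s/h = 0.0148611 kg/s
t_res = M / Q_s = 8.62 / 0.0148611 = 580.037 s
Convert to SI: D = 0.0782 m, h = 0.00948 m, N = 146.6/60 = 2.44333 rev/s
γ̇ = π D N / h = (π)(0.0782)(2.44333) / 0.00948 = 63.3186 s⁻¹
ΔT = η·γ̇²·t_res/(ρ·cp) = [189 × 63.3186² × 580.037] / [1194 × 2414] = 152.489 K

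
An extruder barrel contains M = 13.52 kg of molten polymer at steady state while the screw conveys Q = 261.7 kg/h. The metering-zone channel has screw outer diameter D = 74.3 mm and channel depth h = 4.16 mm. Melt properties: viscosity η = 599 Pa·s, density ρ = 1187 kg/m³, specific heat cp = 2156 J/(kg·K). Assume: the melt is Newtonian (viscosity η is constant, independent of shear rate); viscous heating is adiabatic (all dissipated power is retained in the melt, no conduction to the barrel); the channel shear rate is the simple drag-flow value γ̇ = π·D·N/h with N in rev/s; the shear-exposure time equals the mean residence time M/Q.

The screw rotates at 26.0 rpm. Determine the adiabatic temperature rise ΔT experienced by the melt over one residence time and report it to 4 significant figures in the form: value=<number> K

Throughput in SI: Q_s = 261.7 kg/h ÷ 3600 s/h = 0.0726944 kg/s
Mean residence time: t_res = M/Q_s = 13.52 kg / 0.0726944 kg/s = 185.984 s
D = 74.3 mm = 0.0743 m;  h = 4.16 mm = 0.00416 m;  N = 26.0 rpm / 60 = 0.433333 rev/s
γ̇ = π·D·N / h = π · 0.0743 · 0.433333 / 0.00416 = 24.3146 s⁻¹
ΔT = η·γ̇²·t_res/(ρ·cp) = [599 × 24.3146² × 185.984] / [1187 × 2156] = 25.7358 K

value=25.74 K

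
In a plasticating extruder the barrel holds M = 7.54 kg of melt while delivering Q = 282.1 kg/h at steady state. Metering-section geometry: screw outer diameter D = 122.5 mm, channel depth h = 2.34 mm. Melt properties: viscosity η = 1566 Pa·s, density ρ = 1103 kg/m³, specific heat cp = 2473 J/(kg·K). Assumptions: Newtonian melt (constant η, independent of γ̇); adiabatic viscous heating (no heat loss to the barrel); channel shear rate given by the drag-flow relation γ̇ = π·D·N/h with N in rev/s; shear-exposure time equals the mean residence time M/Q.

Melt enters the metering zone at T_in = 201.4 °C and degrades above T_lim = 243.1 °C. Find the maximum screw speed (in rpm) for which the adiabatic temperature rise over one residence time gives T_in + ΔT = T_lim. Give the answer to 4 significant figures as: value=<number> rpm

value=10.02 rpm

Convert throughput: Q = 282.1 kg/h = 282.1/3600 = 0.0783611 kg/s
t_res = M / Q_s = 7.54 / 0.0783611 = 96.2212 s
Convert to metres: D = 0.1225 m, h = 0.00234 m
ΔT_a = T_lim − T_in = 243.1 °C − 201.4 °C = 41.7 K
Invert ΔT = ηγ̇²t_res/(ρcp) for γ̇: γ̇_max² = ΔT_a ρ cp / (η t_res) = 41.7·1103·2473 / (1566·96.2212) = 754.872 s⁻²
Take the square root: γ̇_max = √(754.872) = 27.4749 s⁻¹
N_max = γ̇_max h / (πD) = 27.4749·0.00234/(π·0.1225) = 0.167058 rev/s → ×60 = 10.0235 rpm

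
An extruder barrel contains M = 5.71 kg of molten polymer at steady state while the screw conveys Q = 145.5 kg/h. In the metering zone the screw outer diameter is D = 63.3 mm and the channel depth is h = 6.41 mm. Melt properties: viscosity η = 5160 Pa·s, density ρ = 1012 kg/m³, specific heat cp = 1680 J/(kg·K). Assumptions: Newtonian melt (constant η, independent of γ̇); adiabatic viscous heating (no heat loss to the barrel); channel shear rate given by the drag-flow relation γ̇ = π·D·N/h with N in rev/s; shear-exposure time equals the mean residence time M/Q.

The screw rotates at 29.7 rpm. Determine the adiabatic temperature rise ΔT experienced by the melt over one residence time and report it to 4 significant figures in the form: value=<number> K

value=101.1 K

Q_s = Q / 3600 = 145.5 / 3600 = 0.0404167 kg/s
t_res = M / Q_s = 5.71 / 0.0404167 = 141.278 s
Convert to SI: D = 0.0633 m, h = 0.00641 m, N = 29.7/60 = 0.495 rev/s
γ̇ = π·D·N / h = π · 0.0633 · 0.495 / 0.00641 = 15.3568 s⁻¹
Adiabatic rise: ΔT = η γ̇² t_res / (ρ cp) = 5160·(15.3568)²·141.278 / (1012·1680) = 101.12 K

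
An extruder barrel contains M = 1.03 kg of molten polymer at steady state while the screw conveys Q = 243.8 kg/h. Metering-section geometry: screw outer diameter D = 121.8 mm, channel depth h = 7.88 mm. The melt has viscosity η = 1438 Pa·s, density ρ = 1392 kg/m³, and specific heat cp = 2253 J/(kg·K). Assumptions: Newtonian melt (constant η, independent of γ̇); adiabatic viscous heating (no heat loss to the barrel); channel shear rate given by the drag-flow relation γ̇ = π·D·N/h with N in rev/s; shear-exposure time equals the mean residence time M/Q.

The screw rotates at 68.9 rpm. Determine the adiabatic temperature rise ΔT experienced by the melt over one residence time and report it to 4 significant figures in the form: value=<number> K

Q_s = Q / 3600 = 243.8 / 3600 = 0.0677222 kg/s
t_res = M / Q_s = 1.03 ÷ 0.0677222 = 15.2092 s
Convert to SI: D = 0.1218 m, h = 0.00788 m, N = 68.9/60 = 1.14833 rev/s
γ̇ = π·D·N / h = π · 0.1218 · 1.14833 / 0.00788 = 55.7621 s⁻¹
Adiabatic rise: ΔT = η γ̇² t_res / (ρ cp) = 1438·(55.7621)²·15.2092 / (1392·2253) = 21.6841 K

value=21.68 K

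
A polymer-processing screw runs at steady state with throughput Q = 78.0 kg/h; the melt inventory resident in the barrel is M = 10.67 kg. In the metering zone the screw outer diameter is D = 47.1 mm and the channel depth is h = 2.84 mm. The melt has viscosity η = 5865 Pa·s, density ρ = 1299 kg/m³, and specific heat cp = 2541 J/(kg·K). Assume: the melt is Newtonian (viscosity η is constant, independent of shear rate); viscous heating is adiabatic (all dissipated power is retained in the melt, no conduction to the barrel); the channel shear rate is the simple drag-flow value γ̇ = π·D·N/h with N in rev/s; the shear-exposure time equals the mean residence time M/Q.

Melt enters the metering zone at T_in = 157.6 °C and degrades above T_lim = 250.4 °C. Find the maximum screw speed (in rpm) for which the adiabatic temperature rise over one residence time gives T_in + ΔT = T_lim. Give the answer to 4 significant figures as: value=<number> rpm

value=11.86 rpm

Q_s = Q / 3600 = 78.0 / 3600 = 0.0216667 kg/s
t_res = M / Q_s = 10.67 / 0.0216667 = 492.462 s
D = 47.1 mm = 0.0471 m;  h = 2.84 mm = 0.00284 m
ΔT_a = T_lim − T_in = 250.4 °C − 157.6 °C = 92.8 K
γ̇_max² = ΔT_a·ρ·cp / (η·t_res) = [92.8 × 1299 × 2541] / [5865 × 492.462] = 106.053 s⁻²
Take the square root: γ̇_max = √(106.053) = 10.2982 s⁻¹
N_max = γ̇_max h / (πD) = 10.2982·0.00284/(π·0.0471) = 0.197655 rev/s → ×60 = 11.8593 rpm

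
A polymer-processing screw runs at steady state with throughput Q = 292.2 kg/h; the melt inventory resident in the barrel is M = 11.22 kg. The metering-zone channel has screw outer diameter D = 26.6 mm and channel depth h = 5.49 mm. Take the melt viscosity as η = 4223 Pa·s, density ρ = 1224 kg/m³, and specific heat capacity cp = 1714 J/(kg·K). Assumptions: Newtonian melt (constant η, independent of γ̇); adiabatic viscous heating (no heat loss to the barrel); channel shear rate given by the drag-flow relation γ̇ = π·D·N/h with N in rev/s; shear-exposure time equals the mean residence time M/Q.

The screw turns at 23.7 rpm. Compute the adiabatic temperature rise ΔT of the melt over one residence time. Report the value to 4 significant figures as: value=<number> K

value=10.06 K

Q_s = Q / 3600 = 292.2 / 3600 = 0.0811667 kg/s
Mean residence time: t_res = M/Q_s = 11.22 kg / 0.0811667 kg/s = 138.234 s
Geometry in metres: D = 26.6 mm → 0.0266 m, h = 5.49 mm → 0.00549 m; screw speed N = 23.7 rpm = 0.395 rev/s
Shear rate: γ̇ = πDN/h = π·0.0266·0.395/0.00549 = 6.01252 s⁻¹
Adiabatic rise: ΔT = η γ̇² t_res / (ρ cp) = 4223·(6.01252)²·138.234 / (1224·1714) = 10.059 K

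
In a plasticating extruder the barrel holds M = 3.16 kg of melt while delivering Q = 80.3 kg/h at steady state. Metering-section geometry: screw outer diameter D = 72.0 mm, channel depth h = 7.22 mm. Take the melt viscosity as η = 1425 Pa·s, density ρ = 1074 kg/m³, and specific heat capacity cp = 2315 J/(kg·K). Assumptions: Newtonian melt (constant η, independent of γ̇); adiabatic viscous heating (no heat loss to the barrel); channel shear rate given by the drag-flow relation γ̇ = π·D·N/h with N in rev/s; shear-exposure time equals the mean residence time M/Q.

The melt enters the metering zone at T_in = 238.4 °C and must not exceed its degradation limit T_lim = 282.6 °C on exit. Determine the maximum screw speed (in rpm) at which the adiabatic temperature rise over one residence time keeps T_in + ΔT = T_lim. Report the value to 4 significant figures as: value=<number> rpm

value=44.68 rpm

Throughput in SI: Q_s = 80.3 kg/h ÷ 3600 s/h = 0.0223056 kg/s
t_res = M / Q_s = 3.16 / 0.0223056 = 141.669 s
Convert to metres: D = 0.072 m, h = 0.00722 m
ΔT_a = T_lim − T_in = 282.6 − 238.4 = 44.2 K
Invert ΔT = ηγ̇²t_res/(ρcp) for γ̇: γ̇_max² = ΔT_a ρ cp / (η t_res) = 44.2·1074·2315 / (1425·141.669) = 544.363 s⁻²
γ̇_max = √544.363 = 23.3316 s⁻¹
Solve γ̇ = πDN/h for N: N_max = γ̇_max·h/(π·D) = 23.3316 × 0.00722 / (π × 0.072) = 0.744731 rev/s = 44.6838 rpm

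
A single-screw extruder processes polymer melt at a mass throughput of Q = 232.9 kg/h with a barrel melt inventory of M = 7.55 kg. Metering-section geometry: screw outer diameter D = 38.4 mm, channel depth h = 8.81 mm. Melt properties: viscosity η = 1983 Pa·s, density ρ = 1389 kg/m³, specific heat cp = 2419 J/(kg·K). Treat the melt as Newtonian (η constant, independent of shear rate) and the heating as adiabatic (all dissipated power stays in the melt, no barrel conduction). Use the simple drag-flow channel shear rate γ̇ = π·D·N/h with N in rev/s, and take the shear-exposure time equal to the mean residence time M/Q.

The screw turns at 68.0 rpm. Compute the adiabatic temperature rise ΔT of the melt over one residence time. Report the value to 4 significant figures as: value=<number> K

Throughput in SI: Q_s = 232.9 kg/h ÷ 3600 s/h = 0.0646944 kg/s
t_res = M / Q_s = 7.55 ÷ 0.0646944 = 116.702 s
D = 38.4 mm = 0.0384 m;  h = 8.81 mm = 0.00881 m;  N = 68.0 rpm / 60 = 1.13333 rev/s
Shear rate: γ̇ = πDN/h = π·0.0384·1.13333/0.00881 = 15.519 s⁻¹
ΔT = η·γ̇²·t_res / (ρ·cp) = 1983 · (15.519)² · 116.702 / (1389 · 2419) = 16.5879 K

value=16.59 K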